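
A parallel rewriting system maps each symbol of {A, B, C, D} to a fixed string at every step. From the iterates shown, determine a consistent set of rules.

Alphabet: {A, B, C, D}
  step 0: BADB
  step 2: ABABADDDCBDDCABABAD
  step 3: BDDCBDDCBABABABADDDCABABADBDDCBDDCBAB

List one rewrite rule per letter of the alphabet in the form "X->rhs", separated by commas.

A->B, B->DDC, C->AD, D->AB

  step 2 ⇒ step 3: ABABADDDCBDDCABABAD ⇒ B·DDC·B·DDC·B·AB·AB·AB·AD·DDC·AB·AB·AD·B·DDC·B·DDC·B·AB
    A ↦ B
    B ↦ DDC
    C ↦ AD
    D ↦ AB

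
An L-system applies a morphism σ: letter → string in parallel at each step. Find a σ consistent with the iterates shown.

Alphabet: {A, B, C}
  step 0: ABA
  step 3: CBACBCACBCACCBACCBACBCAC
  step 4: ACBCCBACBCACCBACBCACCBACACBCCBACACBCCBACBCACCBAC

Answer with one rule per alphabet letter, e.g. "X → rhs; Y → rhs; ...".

  step 3 ⇒ step 4: CBACBCACBCACCBACCBACBCAC ⇒ AC·BC·CB·AC·BC·AC·CB·AC·BC·AC·CB·AC·AC·BC·CB·AC·AC·BC·CB·AC·BC·AC·CB·AC
    A ↦ CB
    B ↦ BC
    C ↦ AC

A->CB, B->BC, C->AC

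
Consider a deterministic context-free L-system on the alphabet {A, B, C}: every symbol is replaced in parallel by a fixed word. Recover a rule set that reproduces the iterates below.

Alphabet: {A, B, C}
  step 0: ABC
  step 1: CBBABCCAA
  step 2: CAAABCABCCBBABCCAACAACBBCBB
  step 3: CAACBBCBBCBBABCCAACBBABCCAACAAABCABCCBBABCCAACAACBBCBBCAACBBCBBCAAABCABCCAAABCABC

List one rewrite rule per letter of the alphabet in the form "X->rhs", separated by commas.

A->CBB, B->ABC, C->CAA

  step 2 ⇒ step 3: CAAABCABCCBBABCCAACAACBBCBB ⇒ CAA·CBB·CBB·CBB·ABC·CAA·CBB·ABC·CAA·CAA·ABC·ABC·CBB·ABC·CAA·CAA·CBB·CBB·CAA·CBB·CBB·CAA·ABC·ABC·CAA·ABC·ABC
    A ↦ CBB
    B ↦ ABC
    C ↦ CAA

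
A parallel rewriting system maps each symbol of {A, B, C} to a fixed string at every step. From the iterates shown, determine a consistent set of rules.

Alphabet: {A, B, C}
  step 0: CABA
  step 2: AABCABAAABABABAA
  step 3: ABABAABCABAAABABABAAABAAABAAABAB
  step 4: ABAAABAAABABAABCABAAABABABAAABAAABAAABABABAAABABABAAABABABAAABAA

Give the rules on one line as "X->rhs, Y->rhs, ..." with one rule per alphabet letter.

A->AB, B->AA, C->BC

  step 3 ⇒ step 4: ABABAABCABAAABABABAAABAAABAAABAB ⇒ AB·AA·AB·AA·AB·AB·AA·BC·AB·AA·AB·AB·AB·AA·AB·AA·AB·AA·AB·AB·AB·AA·AB·AB·AB·AA·AB·AB·AB·AA·AB·AA
    A ↦ AB
    B ↦ AA
    C ↦ BC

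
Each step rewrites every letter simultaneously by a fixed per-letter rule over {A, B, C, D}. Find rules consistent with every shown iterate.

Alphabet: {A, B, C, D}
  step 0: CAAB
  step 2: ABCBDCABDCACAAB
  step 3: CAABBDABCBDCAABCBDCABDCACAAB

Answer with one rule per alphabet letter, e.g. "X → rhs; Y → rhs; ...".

A->CA, B->AB, C->BD, D->C

  step 2 ⇒ step 3: ABCBDCABDCACAAB ⇒ CA·AB·BD·AB·C·BD·CA·AB·C·BD·CA·BD·CA·CA·AB
    A ↦ CA
    B ↦ AB
    C ↦ BD
    D ↦ C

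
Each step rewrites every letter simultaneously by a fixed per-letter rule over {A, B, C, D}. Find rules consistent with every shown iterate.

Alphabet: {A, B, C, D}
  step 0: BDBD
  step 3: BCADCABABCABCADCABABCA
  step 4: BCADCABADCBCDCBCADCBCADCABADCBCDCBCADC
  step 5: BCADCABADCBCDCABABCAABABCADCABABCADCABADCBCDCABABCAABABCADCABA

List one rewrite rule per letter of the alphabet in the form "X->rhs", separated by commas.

A->DC, B->BC, C->A, D->AB

  step 4 ⇒ step 5: BCADCABADCBCDCBCADCBCADCABADCBCDCBCADC ⇒ BC·A·DC·AB·A·DC·BC·DC·AB·A·BC·A·AB·A·BC·A·DC·AB·A·BC·A·DC·AB·A·DC·BC·DC·AB·A·BC·A·AB·A·BC·A·DC·AB·A
    A ↦ DC
    B ↦ BC
    C ↦ A
    D ↦ AB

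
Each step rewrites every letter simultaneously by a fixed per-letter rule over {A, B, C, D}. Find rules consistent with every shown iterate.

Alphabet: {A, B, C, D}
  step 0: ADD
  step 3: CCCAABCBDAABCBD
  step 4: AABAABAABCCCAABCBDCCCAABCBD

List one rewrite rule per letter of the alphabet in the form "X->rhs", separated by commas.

  step 3 ⇒ step 4: CCCAABCBDAABCBD ⇒ AAB·AAB·AAB·C·C·C·AAB·C·BD·C·C·C·AAB·C·BD
    A ↦ C
    B ↦ C
    C ↦ AAB
    D ↦ BD

A->C, B->C, C->AAB, D->BD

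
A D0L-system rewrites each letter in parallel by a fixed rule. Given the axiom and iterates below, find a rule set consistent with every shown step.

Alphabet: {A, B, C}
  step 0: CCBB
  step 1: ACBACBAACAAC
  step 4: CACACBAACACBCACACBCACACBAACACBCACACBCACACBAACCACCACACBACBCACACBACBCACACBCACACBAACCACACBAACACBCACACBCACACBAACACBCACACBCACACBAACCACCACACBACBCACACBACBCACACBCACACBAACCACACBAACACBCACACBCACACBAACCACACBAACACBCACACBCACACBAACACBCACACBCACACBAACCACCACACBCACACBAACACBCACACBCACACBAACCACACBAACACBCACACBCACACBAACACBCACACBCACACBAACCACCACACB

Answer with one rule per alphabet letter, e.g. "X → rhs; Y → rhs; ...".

A->CAC, B->AAC, C->ACB

  step 0 ⇒ step 1: CCBB ⇒ ACB·ACB·AAC·AAC
    B ↦ AAC
    C ↦ ACB
    A ↦ CAC  (constrained at step 1)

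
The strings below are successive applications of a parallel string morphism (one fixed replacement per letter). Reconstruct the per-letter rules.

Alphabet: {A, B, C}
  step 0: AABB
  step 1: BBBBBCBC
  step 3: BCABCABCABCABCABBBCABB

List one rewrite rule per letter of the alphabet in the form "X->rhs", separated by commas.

A->BB, B->BC, C->A

  step 0 ⇒ step 1: AABB ⇒ BB·BB·BC·BC
    A ↦ BB
    B ↦ BC
    C ↦ A  (constrained at step 1)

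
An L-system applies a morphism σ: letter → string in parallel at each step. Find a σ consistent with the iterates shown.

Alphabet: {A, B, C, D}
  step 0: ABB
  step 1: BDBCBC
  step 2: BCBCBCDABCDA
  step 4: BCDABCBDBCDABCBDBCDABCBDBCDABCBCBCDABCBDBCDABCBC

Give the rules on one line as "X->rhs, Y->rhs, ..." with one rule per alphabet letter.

A->BD, B->BC, C->DA, D->BC

  step 1 ⇒ step 2: BDBCBC ⇒ BC·BC·BC·DA·BC·DA
    B ↦ BC
    C ↦ DA
    D ↦ BC
  step 0 ⇒ step 1: ABB ⇒ BD·BC·BC
    A ↦ BD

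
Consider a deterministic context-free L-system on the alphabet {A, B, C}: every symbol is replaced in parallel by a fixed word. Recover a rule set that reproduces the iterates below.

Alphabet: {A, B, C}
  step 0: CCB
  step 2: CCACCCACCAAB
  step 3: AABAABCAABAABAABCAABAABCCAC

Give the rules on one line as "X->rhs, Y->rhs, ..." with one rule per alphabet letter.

A->C, B->AC, C->AAB

  step 2 ⇒ step 3: CCACCCACCAAB ⇒ AAB·AAB·C·AAB·AAB·AAB·C·AAB·AAB·C·C·AC
    A ↦ C
    B ↦ AC
    C ↦ AAB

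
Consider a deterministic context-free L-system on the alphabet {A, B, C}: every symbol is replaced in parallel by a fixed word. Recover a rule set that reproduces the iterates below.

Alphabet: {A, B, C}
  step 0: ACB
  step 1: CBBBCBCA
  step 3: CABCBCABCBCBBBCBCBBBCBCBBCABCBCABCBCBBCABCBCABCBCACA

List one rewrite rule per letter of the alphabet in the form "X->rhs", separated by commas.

A->CBB, B->CA, C->BCB

  step 0 ⇒ step 1: ACB ⇒ CBB·BCB·CA
    A ↦ CBB
    B ↦ CA
    C ↦ BCB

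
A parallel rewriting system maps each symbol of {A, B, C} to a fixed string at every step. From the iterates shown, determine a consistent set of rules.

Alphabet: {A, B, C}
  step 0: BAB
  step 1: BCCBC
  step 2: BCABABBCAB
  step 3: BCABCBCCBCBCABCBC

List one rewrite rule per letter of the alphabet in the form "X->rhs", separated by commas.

  step 2 ⇒ step 3: BCABABBCAB ⇒ BC·AB·C·BC·C·BC·BC·AB·C·BC
    A ↦ C
    B ↦ BC
    C ↦ AB

A->C, B->BC, C->AB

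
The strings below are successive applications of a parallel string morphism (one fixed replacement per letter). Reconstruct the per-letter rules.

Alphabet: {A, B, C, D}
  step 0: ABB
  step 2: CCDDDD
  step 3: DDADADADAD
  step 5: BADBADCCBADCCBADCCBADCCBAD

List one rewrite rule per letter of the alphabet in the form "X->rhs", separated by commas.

A->B, B->CC, C->D, D->AD

  step 2 ⇒ step 3: CCDDDD ⇒ D·D·AD·AD·AD·AD
    C ↦ D
    D ↦ AD
    A ↦ B  (constrained at step 0)
    B ↦ CC  (constrained at step 0)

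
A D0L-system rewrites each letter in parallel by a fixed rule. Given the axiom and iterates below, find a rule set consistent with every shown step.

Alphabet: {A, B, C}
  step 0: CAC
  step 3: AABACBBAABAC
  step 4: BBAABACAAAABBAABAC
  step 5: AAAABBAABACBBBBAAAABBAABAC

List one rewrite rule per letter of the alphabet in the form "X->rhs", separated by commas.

A->B, B->AA, C->AC

  step 4 ⇒ step 5: BBAABACAAAABBAABAC ⇒ AA·AA·B·B·AA·B·AC·B·B·B·B·AA·AA·B·B·AA·B·AC
    A ↦ B
    B ↦ AA
    C ↦ AC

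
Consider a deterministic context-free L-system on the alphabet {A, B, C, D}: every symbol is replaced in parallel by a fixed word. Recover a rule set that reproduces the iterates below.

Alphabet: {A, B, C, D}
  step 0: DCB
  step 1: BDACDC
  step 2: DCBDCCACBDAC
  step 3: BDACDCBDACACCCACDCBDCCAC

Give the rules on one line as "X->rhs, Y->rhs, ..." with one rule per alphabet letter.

  step 2 ⇒ step 3: DCBDCCACBDAC ⇒ BD·AC·DC·BD·AC·AC·CC·AC·DC·BD·CC·AC
    A ↦ CC
    B ↦ DC
    C ↦ AC
    D ↦ BD

A->CC, B->DC, C->AC, D->BD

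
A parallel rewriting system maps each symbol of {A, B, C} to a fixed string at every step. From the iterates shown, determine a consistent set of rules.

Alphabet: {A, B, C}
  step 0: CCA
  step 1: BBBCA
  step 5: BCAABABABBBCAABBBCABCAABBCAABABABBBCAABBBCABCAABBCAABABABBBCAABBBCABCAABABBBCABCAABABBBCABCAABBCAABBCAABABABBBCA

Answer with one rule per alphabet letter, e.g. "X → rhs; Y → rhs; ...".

  step 0 ⇒ step 1: CCA ⇒ B·B·BCA
    A ↦ BCA
    C ↦ B
    B ↦ AB  (constrained at step 1)

A->BCA, B->AB, C->B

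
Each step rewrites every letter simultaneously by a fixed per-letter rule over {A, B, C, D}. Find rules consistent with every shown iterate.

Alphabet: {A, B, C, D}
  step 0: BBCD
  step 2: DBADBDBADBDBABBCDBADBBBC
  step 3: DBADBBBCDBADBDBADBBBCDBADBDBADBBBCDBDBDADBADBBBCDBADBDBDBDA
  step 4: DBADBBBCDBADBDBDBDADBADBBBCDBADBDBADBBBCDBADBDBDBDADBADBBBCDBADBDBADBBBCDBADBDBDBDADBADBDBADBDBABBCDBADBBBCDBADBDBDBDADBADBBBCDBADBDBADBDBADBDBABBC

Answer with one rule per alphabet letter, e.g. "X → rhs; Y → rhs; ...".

A->BBC, B->DB, C->DA, D->DBA

  step 3 ⇒ step 4: DBADBBBCDBADBDBADBBBCDBADBDBADBBBCDBDBDADBADBBBCDBADBDBDBDA ⇒ DBA·DB·BBC·DBA·DB·DB·DB·DA·DBA·DB·BBC·DBA·DB·DBA·DB·BBC·DBA·DB·DB·DB·DA·DBA·DB·BBC·DBA·DB·DBA·DB·BBC·DBA·DB·DB·DB·DA·DBA·DB·DBA·DB·DBA·BBC·DBA·DB·BBC·DBA·DB·DB·DB·DA·DBA·DB·BBC·DBA·DB·DBA·DB·DBA·DB·DBA·BBC
    A ↦ BBC
    B ↦ DB
    C ↦ DA
    D ↦ DBA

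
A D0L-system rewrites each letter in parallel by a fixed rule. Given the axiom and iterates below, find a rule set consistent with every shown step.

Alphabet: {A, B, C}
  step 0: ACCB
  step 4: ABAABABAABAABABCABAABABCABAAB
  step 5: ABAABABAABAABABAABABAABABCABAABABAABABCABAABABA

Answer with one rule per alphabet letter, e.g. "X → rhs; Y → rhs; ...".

  step 4 ⇒ step 5: ABAABABAABAABABCABAABABCABAAB ⇒ AB·A·AB·AB·A·AB·A·AB·AB·A·AB·AB·A·AB·A·BC·AB·A·AB·AB·A·AB·A·BC·AB·A·AB·AB·A
    A ↦ AB
    B ↦ A
    C ↦ BC

A->AB, B->A, C->BC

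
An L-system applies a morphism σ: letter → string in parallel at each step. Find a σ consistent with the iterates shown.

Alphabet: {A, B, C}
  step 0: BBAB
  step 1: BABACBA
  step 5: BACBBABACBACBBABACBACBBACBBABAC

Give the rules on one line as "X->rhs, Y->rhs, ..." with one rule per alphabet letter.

A->C, B->BA, C->B

  step 0 ⇒ step 1: BBAB ⇒ BA·BA·C·BA
    A ↦ C
    B ↦ BA
    C ↦ B  (constrained at step 1)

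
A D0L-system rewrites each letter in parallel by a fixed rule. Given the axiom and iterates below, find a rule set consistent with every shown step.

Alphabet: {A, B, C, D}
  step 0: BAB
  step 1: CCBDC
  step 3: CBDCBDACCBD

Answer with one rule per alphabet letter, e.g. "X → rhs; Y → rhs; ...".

A->CBD, B->C, C->A, D->B

  step 0 ⇒ step 1: BAB ⇒ C·CBD·C
    A ↦ CBD
    B ↦ C
    C ↦ A  (constrained at step 1)
    D ↦ B  (constrained at step 1)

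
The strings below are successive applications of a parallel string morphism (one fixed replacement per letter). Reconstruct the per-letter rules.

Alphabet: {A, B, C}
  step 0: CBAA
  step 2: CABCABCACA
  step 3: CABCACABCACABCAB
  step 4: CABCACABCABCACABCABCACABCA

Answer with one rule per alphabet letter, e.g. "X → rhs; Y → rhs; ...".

A->B, B->CA, C->CA

  step 3 ⇒ step 4: CABCACABCACABCAB ⇒ CA·B·CA·CA·B·CA·B·CA·CA·B·CA·B·CA·CA·B·CA
    A ↦ B
    B ↦ CA
    C ↦ CA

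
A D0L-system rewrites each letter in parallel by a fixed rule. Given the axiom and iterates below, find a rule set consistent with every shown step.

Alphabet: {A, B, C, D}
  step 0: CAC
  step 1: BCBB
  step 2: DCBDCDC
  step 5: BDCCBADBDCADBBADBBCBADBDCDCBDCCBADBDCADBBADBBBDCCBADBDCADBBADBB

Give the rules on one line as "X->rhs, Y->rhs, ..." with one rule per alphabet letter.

A->CB, B->DC, C->B, D->ADB

  step 1 ⇒ step 2: BCBB ⇒ DC·B·DC·DC
    B ↦ DC
    C ↦ B
  step 0 ⇒ step 1: CAC ⇒ B·CB·B
    A ↦ CB
    D ↦ ADB  (constrained at step 2)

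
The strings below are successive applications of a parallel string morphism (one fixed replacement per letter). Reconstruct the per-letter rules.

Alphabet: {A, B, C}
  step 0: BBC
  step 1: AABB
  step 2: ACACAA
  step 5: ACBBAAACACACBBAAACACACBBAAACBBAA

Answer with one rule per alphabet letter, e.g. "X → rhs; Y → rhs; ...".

A->AC, B->A, C->BB

  step 1 ⇒ step 2: AABB ⇒ AC·AC·A·A
    A ↦ AC
    B ↦ A
  step 0 ⇒ step 1: BBC ⇒ A·A·BB
    C ↦ BB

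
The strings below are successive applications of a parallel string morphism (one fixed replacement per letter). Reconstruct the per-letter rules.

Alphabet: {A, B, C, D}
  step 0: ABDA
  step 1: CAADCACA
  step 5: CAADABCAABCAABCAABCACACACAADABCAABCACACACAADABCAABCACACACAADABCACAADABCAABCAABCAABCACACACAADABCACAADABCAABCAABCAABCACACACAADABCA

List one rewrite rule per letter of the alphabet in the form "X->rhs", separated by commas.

A->CA, B->AD, C->AB, D->CA

  step 0 ⇒ step 1: ABDA ⇒ CA·AD·CA·CA
    A ↦ CA
    B ↦ AD
    D ↦ CA
    C ↦ AB  (constrained at step 1)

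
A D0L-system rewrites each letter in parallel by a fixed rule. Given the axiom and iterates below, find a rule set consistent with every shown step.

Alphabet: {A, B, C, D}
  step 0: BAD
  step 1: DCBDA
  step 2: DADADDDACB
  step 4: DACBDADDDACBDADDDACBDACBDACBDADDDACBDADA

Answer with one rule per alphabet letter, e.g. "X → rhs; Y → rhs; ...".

  step 1 ⇒ step 2: DCBDA ⇒ DA·DAD·D·DA·CB
    A ↦ CB
    B ↦ D
    C ↦ DAD
    D ↦ DA

A->CB, B->D, C->DAD, D->DA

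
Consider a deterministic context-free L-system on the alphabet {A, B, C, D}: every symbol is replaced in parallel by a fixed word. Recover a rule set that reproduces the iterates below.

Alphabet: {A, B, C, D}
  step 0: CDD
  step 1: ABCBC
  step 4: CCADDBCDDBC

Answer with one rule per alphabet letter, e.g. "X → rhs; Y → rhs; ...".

  step 0 ⇒ step 1: CDD ⇒ A·BC·BC
    C ↦ A
    D ↦ BC
    A ↦ D  (constrained at step 1)
    B ↦ CC  (constrained at step 1)

A->D, B->CC, C->A, D->BC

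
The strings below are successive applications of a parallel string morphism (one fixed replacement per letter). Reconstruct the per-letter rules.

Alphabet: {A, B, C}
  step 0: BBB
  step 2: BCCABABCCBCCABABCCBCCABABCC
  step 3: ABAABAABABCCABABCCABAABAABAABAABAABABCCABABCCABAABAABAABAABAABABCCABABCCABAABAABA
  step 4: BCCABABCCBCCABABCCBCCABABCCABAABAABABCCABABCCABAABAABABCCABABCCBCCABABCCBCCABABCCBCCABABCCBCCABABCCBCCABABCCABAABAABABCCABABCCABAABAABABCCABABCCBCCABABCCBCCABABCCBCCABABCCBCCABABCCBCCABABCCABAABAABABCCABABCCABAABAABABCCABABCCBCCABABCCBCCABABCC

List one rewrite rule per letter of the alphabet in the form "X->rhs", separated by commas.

  step 3 ⇒ step 4: ABAABAABABCCABABCCABAABAABAABAABAABABCCABABCCABAABAABAABAABAABABCCABABCCABAABAABA ⇒ BCC·ABA·BCC·BCC·ABA·BCC·BCC·ABA·BCC·ABA·ABA·ABA·BCC·ABA·BCC·ABA·ABA·ABA·BCC·ABA·BCC·BCC·ABA·BCC·BCC·ABA·BCC·BCC·ABA·BCC·BCC·ABA·BCC·BCC·ABA·BCC·ABA·ABA·ABA·BCC·ABA·BCC·ABA·ABA·ABA·BCC·ABA·BCC·BCC·ABA·BCC·BCC·ABA·BCC·BCC·ABA·BCC·BCC·ABA·BCC·BCC·ABA·BCC·ABA·ABA·ABA·BCC·ABA·BCC·ABA·ABA·ABA·BCC·ABA·BCC·BCC·ABA·BCC·BCC·ABA·BCC
    A ↦ BCC
    B ↦ ABA
    C ↦ ABA

A->BCC, B->ABA, C->ABA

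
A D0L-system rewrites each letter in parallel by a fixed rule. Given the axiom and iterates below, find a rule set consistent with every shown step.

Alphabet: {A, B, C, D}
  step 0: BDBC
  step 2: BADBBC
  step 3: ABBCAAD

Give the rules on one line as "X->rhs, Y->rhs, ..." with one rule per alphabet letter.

  step 2 ⇒ step 3: BADBBC ⇒ A·B·BC·A·A·D
    A ↦ B
    B ↦ A
    C ↦ D
    D ↦ BC

A->B, B->A, C->D, D->BC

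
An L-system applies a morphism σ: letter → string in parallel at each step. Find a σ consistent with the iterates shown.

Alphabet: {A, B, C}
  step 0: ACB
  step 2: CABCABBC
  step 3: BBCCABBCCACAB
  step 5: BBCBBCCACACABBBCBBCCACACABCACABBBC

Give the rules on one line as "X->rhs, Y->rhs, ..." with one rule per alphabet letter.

  step 2 ⇒ step 3: CABCABBC ⇒ B·BC·CA·B·BC·CA·CA·B
    A ↦ BC
    B ↦ CA
    C ↦ B

A->BC, B->CA, C->B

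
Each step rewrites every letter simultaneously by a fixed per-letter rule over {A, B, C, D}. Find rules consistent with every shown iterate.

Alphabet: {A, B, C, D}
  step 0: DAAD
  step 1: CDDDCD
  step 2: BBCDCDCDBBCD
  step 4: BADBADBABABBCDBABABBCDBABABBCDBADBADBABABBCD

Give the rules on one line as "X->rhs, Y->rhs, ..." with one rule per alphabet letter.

  step 1 ⇒ step 2: CDDDCD ⇒ BB·CD·CD·CD·BB·CD
    C ↦ BB
    D ↦ CD
  step 0 ⇒ step 1: DAAD ⇒ CD·D·D·CD
    A ↦ D
    B ↦ BA  (constrained at step 2)

A->D, B->BA, C->BB, D->CD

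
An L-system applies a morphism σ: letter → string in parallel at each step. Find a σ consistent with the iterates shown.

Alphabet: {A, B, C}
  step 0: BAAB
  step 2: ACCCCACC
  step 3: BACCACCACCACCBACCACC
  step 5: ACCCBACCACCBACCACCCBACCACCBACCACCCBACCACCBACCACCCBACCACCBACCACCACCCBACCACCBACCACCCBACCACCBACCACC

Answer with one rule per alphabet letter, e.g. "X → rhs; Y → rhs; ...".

A->B, B->C, C->ACC

  step 2 ⇒ step 3: ACCCCACC ⇒ B·ACC·ACC·ACC·ACC·B·ACC·ACC
    A ↦ B
    C ↦ ACC
    B ↦ C  (constrained at step 0)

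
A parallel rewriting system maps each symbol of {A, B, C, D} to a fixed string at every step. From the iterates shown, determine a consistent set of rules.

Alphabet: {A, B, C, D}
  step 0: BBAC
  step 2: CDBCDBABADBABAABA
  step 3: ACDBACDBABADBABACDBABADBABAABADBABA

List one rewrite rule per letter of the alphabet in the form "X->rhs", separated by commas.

A->ABA, B->DB, C->A, D->C

  step 2 ⇒ step 3: CDBCDBABADBABAABA ⇒ A·C·DB·A·C·DB·ABA·DB·ABA·C·DB·ABA·DB·ABA·ABA·DB·ABA
    A ↦ ABA
    B ↦ DB
    C ↦ A
    D ↦ C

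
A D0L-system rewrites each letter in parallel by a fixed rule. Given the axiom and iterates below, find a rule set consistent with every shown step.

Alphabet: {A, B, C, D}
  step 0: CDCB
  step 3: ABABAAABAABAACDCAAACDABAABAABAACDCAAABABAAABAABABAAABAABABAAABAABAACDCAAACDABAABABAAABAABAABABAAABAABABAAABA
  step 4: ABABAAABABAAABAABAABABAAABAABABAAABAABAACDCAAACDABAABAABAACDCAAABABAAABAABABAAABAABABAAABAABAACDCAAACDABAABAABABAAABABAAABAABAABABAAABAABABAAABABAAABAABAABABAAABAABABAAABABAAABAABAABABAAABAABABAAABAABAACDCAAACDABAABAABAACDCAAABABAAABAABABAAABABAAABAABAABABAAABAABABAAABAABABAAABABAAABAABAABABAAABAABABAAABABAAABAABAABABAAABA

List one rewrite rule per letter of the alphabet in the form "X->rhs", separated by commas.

A->ABA, B->BAA, C->ACD, D->CAA

  step 3 ⇒ step 4: ABABAAABAABAACDCAAACDABAABAABAACDCAAABABAAABAABABAAABAABABAAABAABAACDCAAACDABAABABAAABAABAABABAAABAABABAAABA ⇒ ABA·BAA·ABA·BAA·ABA·ABA·ABA·BAA·ABA·ABA·BAA·ABA·ABA·ACD·CAA·ACD·ABA·ABA·ABA·ACD·CAA·ABA·BAA·ABA·ABA·BAA·ABA·ABA·BAA·ABA·ABA·ACD·CAA·ACD·ABA·ABA·ABA·BAA·ABA·BAA·ABA·ABA·ABA·BAA·ABA·ABA·BAA·ABA·BAA·ABA·ABA·ABA·BAA·ABA·ABA·BAA·ABA·BAA·ABA·ABA·ABA·BAA·ABA·ABA·BAA·ABA·ABA·ACD·CAA·ACD·ABA·ABA·ABA·ACD·CAA·ABA·BAA·ABA·ABA·BAA·ABA·BAA·ABA·ABA·ABA·BAA·ABA·ABA·BAA·ABA·ABA·BAA·ABA·BAA·ABA·ABA·ABA·BAA·ABA·ABA·BAA·ABA·BAA·ABA·ABA·ABA·BAA·ABA
    A ↦ ABA
    B ↦ BAA
    C ↦ ACD
    D ↦ CAA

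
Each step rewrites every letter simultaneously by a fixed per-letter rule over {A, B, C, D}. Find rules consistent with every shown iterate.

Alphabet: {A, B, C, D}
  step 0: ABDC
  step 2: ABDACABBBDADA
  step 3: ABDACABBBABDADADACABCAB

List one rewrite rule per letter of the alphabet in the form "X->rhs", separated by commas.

  step 2 ⇒ step 3: ABDACABBBDADA ⇒ AB·DA·C·AB·BB·AB·DA·DA·DA·C·AB·C·AB
    A ↦ AB
    B ↦ DA
    C ↦ BB
    D ↦ C

A->AB, B->DA, C->BB, D->C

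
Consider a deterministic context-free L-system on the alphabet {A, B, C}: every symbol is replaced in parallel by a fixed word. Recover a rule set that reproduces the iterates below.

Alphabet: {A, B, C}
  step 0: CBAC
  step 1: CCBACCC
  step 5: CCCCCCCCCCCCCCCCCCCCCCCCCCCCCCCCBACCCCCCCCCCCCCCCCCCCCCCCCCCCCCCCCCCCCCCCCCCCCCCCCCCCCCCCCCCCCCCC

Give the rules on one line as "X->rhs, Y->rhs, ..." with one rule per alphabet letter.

  step 0 ⇒ step 1: CBAC ⇒ CC·BA·C·CC
    A ↦ C
    B ↦ BA
    C ↦ CC

A->C, B->BA, C->CC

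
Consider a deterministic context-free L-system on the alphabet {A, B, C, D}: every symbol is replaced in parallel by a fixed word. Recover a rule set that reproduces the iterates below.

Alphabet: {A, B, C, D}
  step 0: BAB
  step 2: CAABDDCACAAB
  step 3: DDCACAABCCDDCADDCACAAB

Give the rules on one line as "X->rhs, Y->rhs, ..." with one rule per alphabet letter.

A->CA, B->AB, C->DD, D->C

  step 2 ⇒ step 3: CAABDDCACAAB ⇒ DD·CA·CA·AB·C·C·DD·CA·DD·CA·CA·AB
    A ↦ CA
    B ↦ AB
    C ↦ DD
    D ↦ C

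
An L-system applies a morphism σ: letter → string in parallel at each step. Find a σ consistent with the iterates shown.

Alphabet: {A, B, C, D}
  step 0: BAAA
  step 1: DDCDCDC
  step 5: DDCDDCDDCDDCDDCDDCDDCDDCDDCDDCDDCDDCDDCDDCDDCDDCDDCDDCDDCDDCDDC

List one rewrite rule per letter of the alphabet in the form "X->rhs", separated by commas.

A->DC, B->D, C->BA, D->BA

  step 0 ⇒ step 1: BAAA ⇒ D·DC·DC·DC
    A ↦ DC
    B ↦ D
    C ↦ BA  (constrained at step 1)
    D ↦ BA  (constrained at step 1)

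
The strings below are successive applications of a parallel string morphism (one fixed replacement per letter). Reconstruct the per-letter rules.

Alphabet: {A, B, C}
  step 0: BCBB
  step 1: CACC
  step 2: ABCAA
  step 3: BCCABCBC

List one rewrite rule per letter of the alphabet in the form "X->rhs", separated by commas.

A->BC, B->C, C->A

  step 2 ⇒ step 3: ABCAA ⇒ BC·C·A·BC·BC
    A ↦ BC
    B ↦ C
    C ↦ A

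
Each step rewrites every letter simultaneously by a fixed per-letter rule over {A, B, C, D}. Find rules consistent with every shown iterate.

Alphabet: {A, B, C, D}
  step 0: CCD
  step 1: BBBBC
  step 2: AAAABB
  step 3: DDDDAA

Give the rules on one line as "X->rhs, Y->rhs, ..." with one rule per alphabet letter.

A->D, B->A, C->BB, D->C

  step 2 ⇒ step 3: AAAABB ⇒ D·D·D·D·A·A
    A ↦ D
    B ↦ A
  step 0 ⇒ step 1: CCD ⇒ BB·BB·C
    C ↦ BB
  step 0 ⇒ step 1: CCD ⇒ BB·BB·C
    D ↦ C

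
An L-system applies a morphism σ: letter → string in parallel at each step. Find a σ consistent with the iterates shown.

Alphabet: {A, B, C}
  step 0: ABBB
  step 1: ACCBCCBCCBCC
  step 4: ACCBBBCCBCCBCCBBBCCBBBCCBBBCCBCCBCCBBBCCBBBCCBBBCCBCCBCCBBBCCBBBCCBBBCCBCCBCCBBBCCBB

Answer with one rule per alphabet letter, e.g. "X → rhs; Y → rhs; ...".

  step 0 ⇒ step 1: ABBB ⇒ ACC·BCC·BCC·BCC
    A ↦ ACC
    B ↦ BCC
    C ↦ B  (constrained at step 1)

A->ACC, B->BCC, C->B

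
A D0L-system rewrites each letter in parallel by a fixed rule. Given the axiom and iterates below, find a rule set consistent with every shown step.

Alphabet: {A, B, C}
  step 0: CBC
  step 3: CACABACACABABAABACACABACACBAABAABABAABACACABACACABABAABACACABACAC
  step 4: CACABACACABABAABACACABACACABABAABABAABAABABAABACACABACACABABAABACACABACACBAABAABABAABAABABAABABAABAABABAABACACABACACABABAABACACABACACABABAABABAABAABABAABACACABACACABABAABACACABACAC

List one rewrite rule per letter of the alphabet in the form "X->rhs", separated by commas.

  step 3 ⇒ step 4: CACABACACABABAABACACABACACBAABAABABAABACACABACACABABAABACACABACAC ⇒ CAC·ABA·CAC·ABA·BA·ABA·CAC·ABA·CAC·ABA·BA·ABA·BA·ABA·ABA·BA·ABA·CAC·ABA·CAC·ABA·BA·ABA·CAC·ABA·CAC·BA·ABA·ABA·BA·ABA·ABA·BA·ABA·BA·ABA·ABA·BA·ABA·CAC·ABA·CAC·ABA·BA·ABA·CAC·ABA·CAC·ABA·BA·ABA·BA·ABA·ABA·BA·ABA·CAC·ABA·CAC·ABA·BA·ABA·CAC·ABA·CAC
    A ↦ ABA
    B ↦ BA
    C ↦ CAC

A->ABA, B->BA, C->CAC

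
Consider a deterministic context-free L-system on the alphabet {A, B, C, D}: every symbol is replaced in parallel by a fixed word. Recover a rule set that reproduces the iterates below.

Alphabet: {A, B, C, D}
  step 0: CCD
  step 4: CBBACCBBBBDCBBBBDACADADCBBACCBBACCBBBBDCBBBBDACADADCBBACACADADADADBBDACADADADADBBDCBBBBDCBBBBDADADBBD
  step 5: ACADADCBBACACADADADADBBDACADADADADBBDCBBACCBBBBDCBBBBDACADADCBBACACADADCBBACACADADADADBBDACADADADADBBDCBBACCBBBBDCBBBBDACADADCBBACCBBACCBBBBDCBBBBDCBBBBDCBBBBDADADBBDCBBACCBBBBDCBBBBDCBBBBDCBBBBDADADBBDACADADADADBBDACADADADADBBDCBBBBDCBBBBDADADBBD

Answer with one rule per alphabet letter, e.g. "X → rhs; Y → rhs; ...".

  step 4 ⇒ step 5: CBBACCBBBBDCBBBBDACADADCBBACCBBACCBBBBDCBBBBDACADADCBBACACADADADADBBDACADADADADBBDCBBBBDCBBBBDADADBBD ⇒ AC·AD·AD·CBB·AC·AC·AD·AD·AD·AD·BBD·AC·AD·AD·AD·AD·BBD·CBB·AC·CBB·BBD·CBB·BBD·AC·AD·AD·CBB·AC·AC·AD·AD·CBB·AC·AC·AD·AD·AD·AD·BBD·AC·AD·AD·AD·AD·BBD·CBB·AC·CBB·BBD·CBB·BBD·AC·AD·AD·CBB·AC·CBB·AC·CBB·BBD·CBB·BBD·CBB·BBD·CBB·BBD·AD·AD·BBD·CBB·AC·CBB·BBD·CBB·BBD·CBB·BBD·CBB·BBD·AD·AD·BBD·AC·AD·AD·AD·AD·BBD·AC·AD·AD·AD·AD·BBD·CBB·BBD·CBB·BBD·AD·AD·BBD
    A ↦ CBB
    B ↦ AD
    C ↦ AC
    D ↦ BBD

A->CBB, B->AD, C->AC, D->BBD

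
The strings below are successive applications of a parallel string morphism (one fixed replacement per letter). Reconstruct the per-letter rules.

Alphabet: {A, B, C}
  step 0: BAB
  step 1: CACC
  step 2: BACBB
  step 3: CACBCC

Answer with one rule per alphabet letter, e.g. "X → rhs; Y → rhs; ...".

A->AC, B->C, C->B

  step 2 ⇒ step 3: BACBB ⇒ C·AC·B·C·C
    A ↦ AC
    B ↦ C
    C ↦ B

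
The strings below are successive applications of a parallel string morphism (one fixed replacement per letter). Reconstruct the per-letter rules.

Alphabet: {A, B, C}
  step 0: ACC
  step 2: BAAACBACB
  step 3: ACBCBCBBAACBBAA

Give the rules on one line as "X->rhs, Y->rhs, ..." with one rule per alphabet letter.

A->CB, B->A, C->BA

  step 2 ⇒ step 3: BAAACBACB ⇒ A·CB·CB·CB·BA·A·CB·BA·A
    A ↦ CB
    B ↦ A
    C ↦ BA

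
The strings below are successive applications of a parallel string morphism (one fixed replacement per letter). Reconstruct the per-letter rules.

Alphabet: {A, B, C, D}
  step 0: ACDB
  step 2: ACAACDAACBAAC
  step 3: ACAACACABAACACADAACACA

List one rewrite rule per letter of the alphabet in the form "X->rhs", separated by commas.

A->AC, B->DA, C->A, D->BA

  step 2 ⇒ step 3: ACAACDAACBAAC ⇒ AC·A·AC·AC·A·BA·AC·AC·A·DA·AC·AC·A
    A ↦ AC
    B ↦ DA
    C ↦ A
    D ↦ BA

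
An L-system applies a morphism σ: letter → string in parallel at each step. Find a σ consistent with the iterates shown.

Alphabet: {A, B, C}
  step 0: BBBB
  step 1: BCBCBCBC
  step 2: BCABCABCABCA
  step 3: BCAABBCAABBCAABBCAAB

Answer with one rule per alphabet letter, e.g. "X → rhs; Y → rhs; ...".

A->AB, B->BC, C->A

  step 2 ⇒ step 3: BCABCABCABCA ⇒ BC·A·AB·BC·A·AB·BC·A·AB·BC·A·AB
    A ↦ AB
    B ↦ BC
    C ↦ A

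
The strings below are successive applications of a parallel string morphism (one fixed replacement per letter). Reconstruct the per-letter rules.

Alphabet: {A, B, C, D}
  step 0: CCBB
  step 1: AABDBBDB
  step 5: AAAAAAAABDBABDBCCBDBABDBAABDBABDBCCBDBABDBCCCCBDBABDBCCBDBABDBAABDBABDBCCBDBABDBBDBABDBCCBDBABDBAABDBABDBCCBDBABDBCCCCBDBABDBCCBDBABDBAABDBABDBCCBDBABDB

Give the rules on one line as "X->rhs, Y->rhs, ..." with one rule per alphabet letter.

A->CC, B->BDB, C->A, D->A

  step 0 ⇒ step 1: CCBB ⇒ A·A·BDB·BDB
    B ↦ BDB
    C ↦ A
    A ↦ CC  (constrained at step 1)
    D ↦ A  (constrained at step 1)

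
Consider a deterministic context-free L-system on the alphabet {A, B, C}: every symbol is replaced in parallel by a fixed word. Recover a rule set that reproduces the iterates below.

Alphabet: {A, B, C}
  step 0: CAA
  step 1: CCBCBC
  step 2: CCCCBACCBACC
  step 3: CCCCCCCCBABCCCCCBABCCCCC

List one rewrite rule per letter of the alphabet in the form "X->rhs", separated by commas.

A->BC, B->BA, C->CC

  step 2 ⇒ step 3: CCCCBACCBACC ⇒ CC·CC·CC·CC·BA·BC·CC·CC·BA·BC·CC·CC
    A ↦ BC
    B ↦ BA
    C ↦ CC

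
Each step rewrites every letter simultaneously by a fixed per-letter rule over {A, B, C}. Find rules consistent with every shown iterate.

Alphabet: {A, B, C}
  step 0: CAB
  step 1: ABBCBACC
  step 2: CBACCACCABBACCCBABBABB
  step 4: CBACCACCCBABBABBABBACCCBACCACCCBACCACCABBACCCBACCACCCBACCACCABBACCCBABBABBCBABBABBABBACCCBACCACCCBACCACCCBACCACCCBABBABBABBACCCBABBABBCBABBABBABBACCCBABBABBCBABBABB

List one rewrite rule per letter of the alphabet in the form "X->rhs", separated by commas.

  step 1 ⇒ step 2: ABBCBACC ⇒ CB·ACC·ACC·ABB·ACC·CB·ABB·ABB
    A ↦ CB
    B ↦ ACC
    C ↦ ABB

A->CB, B->ACC, C->ABB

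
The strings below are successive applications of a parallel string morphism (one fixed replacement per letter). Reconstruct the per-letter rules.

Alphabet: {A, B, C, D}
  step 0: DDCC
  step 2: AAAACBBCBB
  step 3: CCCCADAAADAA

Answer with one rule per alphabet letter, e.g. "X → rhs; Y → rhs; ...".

  step 2 ⇒ step 3: AAAACBBCBB ⇒ C·C·C·C·AD·A·A·AD·A·A
    A ↦ C
    B ↦ A
    C ↦ AD
    D ↦ BB  (constrained at step 0)

A->C, B->A, C->AD, D->BB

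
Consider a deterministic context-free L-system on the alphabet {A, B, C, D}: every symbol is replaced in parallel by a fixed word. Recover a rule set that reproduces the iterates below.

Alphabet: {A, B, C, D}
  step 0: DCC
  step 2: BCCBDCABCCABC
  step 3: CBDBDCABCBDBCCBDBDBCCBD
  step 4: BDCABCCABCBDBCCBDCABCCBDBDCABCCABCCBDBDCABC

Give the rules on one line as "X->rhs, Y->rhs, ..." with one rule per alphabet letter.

  step 3 ⇒ step 4: CBDBDCABCBDBCCBDBDBCCBD ⇒ BD·C·ABC·C·ABC·BD·BC·C·BD·C·ABC·C·BD·BD·C·ABC·C·ABC·C·BD·BD·C·ABC
    A ↦ BC
    B ↦ C
    C ↦ BD
    D ↦ ABC

A->BC, B->C, C->BD, D->ABC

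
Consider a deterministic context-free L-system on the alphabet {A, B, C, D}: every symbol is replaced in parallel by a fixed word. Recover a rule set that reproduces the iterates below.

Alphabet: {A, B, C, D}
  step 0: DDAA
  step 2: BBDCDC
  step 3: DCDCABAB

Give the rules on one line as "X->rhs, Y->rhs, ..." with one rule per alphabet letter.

  step 2 ⇒ step 3: BBDCDC ⇒ DC·DC·A·B·A·B
    B ↦ DC
    C ↦ B
    D ↦ A
    A ↦ B  (constrained at step 0)

A->B, B->DC, C->B, D->A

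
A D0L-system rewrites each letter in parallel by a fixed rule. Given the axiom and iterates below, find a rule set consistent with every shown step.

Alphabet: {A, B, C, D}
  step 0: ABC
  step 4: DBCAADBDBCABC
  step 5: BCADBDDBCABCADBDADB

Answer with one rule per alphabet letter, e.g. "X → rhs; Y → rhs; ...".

A->D, B->A, C->DB, D->BC

  step 4 ⇒ step 5: DBCAADBDBCABC ⇒ BC·A·DB·D·D·BC·A·BC·A·DB·D·A·DB
    A ↦ D
    B ↦ A
    C ↦ DB
    D ↦ BC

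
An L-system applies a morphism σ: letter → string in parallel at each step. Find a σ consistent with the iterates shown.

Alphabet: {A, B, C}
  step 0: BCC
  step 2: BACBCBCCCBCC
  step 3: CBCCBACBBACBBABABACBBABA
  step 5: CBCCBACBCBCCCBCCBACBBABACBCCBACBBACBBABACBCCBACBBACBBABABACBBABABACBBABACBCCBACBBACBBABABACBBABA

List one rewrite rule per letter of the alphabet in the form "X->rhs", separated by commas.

  step 2 ⇒ step 3: BACBCBCCCBCC ⇒ CB·CC·BA·CB·BA·CB·BA·BA·BA·CB·BA·BA
    A ↦ CC
    B ↦ CB
    C ↦ BA

A->CC, B->CB, C->BA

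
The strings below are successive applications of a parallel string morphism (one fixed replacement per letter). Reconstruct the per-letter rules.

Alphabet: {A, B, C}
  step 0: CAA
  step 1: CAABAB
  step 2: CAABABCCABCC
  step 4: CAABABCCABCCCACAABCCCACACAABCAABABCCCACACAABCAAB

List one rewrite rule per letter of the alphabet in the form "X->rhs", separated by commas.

  step 1 ⇒ step 2: CAABAB ⇒ CA·AB·AB·CC·AB·CC
    A ↦ AB
    B ↦ CC
    C ↦ CA

A->AB, B->CC, C->CA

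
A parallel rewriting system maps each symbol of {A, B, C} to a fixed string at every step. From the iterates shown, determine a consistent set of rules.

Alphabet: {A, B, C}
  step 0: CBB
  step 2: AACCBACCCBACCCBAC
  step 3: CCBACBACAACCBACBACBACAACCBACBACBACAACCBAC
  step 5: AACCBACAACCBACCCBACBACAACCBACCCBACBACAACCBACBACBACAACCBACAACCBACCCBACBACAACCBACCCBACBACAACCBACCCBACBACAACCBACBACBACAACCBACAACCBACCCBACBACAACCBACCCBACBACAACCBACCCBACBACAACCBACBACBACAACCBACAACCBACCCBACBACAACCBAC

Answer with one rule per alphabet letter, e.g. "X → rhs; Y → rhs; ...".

A->C, B->AAC, C->BAC

  step 2 ⇒ step 3: AACCBACCCBACCCBAC ⇒ C·C·BAC·BAC·AAC·C·BAC·BAC·BAC·AAC·C·BAC·BAC·BAC·AAC·C·BAC
    A ↦ C
    B ↦ AAC
    C ↦ BAC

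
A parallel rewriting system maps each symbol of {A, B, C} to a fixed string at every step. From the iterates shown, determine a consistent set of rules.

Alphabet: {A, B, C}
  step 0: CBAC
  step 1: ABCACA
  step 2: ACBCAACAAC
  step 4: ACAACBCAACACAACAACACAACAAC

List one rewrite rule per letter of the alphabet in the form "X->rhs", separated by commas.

A->AC, B->BC, C->A

  step 1 ⇒ step 2: ABCACA ⇒ AC·BC·A·AC·A·AC
    A ↦ AC
    B ↦ BC
    C ↦ A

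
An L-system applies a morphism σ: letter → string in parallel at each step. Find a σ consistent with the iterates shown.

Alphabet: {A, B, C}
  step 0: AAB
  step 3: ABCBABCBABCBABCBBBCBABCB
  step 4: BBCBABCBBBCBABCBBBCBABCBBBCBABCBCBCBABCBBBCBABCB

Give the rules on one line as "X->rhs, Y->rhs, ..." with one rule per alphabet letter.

  step 3 ⇒ step 4: ABCBABCBABCBABCBBBCBABCB ⇒ BB·CB·AB·CB·BB·CB·AB·CB·BB·CB·AB·CB·BB·CB·AB·CB·CB·CB·AB·CB·BB·CB·AB·CB
    A ↦ BB
    B ↦ CB
    C ↦ AB

A->BB, B->CB, C->AB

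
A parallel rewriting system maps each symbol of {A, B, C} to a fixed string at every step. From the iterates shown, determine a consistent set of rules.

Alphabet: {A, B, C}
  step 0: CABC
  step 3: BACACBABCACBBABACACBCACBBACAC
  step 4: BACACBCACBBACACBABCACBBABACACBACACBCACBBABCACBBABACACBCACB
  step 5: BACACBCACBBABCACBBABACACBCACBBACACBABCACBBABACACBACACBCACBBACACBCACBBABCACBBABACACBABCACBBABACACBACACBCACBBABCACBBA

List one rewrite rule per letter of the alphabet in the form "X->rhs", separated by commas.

A->CAC, B->BA, C->B

  step 4 ⇒ step 5: BACACBCACBBACACBABCACBBABACACBACACBCACBBABCACBBABACACBCACB ⇒ BA·CAC·B·CAC·B·BA·B·CAC·B·BA·BA·CAC·B·CAC·B·BA·CAC·BA·B·CAC·B·BA·BA·CAC·BA·CAC·B·CAC·B·BA·CAC·B·CAC·B·BA·B·CAC·B·BA·BA·CAC·BA·B·CAC·B·BA·BA·CAC·BA·CAC·B·CAC·B·BA·B·CAC·B·BA
    A ↦ CAC
    B ↦ BA
    C ↦ B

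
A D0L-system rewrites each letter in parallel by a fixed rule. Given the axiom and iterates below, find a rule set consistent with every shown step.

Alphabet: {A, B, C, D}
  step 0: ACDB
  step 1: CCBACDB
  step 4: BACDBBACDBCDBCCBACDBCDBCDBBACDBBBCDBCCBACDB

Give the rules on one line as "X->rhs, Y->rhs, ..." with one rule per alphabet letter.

A->CC, B->CDB, C->B, D->A

  step 0 ⇒ step 1: ACDB ⇒ CC·B·A·CDB
    A ↦ CC
    B ↦ CDB
    C ↦ B
    D ↦ A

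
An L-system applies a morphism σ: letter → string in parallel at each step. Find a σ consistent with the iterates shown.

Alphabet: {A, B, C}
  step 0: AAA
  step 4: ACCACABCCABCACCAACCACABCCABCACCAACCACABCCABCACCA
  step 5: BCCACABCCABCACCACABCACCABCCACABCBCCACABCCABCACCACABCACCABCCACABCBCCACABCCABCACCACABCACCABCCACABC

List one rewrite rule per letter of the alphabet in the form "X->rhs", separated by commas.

  step 4 ⇒ step 5: ACCACABCCABCACCAACCACABCCABCACCAACCACABCCABCACCA ⇒ BC·CA·CA·BC·CA·BC·AC·CA·CA·BC·AC·CA·BC·CA·CA·BC·BC·CA·CA·BC·CA·BC·AC·CA·CA·BC·AC·CA·BC·CA·CA·BC·BC·CA·CA·BC·CA·BC·AC·CA·CA·BC·AC·CA·BC·CA·CA·BC
    A ↦ BC
    B ↦ AC
    C ↦ CA

A->BC, B->AC, C->CA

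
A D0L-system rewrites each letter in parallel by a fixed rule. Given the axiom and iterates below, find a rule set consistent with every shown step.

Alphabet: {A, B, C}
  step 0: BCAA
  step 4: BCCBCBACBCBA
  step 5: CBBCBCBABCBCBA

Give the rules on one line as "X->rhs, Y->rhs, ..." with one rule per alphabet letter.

  step 4 ⇒ step 5: BCCBCBACBCBA ⇒ C·B·B·C·B·C·BA·B·C·B·C·BA
    A ↦ BA
    B ↦ C
    C ↦ B

A->BA, B->C, C->B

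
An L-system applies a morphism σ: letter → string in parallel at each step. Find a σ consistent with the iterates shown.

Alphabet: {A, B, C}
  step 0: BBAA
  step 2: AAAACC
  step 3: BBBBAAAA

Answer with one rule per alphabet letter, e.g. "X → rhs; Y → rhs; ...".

  step 2 ⇒ step 3: AAAACC ⇒ B·B·B·B·AA·AA
    A ↦ B
    C ↦ AA
    B ↦ C  (constrained at step 0)

A->B, B->C, C->AA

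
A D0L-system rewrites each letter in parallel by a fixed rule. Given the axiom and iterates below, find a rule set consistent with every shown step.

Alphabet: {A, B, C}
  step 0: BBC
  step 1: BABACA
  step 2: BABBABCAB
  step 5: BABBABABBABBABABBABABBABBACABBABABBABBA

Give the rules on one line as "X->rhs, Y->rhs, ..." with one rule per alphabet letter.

  step 1 ⇒ step 2: BABACA ⇒ BA·B·BA·B·CA·B
    A ↦ B
    B ↦ BA
    C ↦ CA

A->B, B->BA, C->CA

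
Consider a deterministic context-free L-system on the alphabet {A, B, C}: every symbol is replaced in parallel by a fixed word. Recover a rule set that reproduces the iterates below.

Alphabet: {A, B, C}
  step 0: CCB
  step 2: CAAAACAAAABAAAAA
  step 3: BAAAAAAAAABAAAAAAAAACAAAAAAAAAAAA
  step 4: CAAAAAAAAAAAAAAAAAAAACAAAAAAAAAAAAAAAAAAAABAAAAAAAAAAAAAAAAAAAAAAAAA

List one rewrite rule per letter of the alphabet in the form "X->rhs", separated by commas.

  step 3 ⇒ step 4: BAAAAAAAAABAAAAAAAAACAAAAAAAAAAAA ⇒ CAA·AA·AA·AA·AA·AA·AA·AA·AA·AA·CAA·AA·AA·AA·AA·AA·AA·AA·AA·AA·BA·AA·AA·AA·AA·AA·AA·AA·AA·AA·AA·AA·AA
    A ↦ AA
    B ↦ CAA
    C ↦ BA

A->AA, B->CAA, C->BA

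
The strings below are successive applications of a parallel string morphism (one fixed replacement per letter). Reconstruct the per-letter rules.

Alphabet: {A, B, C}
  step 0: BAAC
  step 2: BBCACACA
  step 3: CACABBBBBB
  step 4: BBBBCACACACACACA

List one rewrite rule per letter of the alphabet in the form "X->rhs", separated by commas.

A->B, B->CA, C->B

  step 3 ⇒ step 4: CACABBBBBB ⇒ B·B·B·B·CA·CA·CA·CA·CA·CA
    A ↦ B
    B ↦ CA
    C ↦ B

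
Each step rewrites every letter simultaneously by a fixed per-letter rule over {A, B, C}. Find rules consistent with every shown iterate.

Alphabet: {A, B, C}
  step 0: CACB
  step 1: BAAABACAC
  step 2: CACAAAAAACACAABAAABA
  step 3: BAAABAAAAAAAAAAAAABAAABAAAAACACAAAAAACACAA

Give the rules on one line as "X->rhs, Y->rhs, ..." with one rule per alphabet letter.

  step 2 ⇒ step 3: CACAAAAAACACAABAAABA ⇒ BA·AA·BA·AA·AA·AA·AA·AA·AA·BA·AA·BA·AA·AA·CAC·AA·AA·AA·CAC·AA
    A ↦ AA
    B ↦ CAC
    C ↦ BA

A->AA, B->CAC, C->BA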